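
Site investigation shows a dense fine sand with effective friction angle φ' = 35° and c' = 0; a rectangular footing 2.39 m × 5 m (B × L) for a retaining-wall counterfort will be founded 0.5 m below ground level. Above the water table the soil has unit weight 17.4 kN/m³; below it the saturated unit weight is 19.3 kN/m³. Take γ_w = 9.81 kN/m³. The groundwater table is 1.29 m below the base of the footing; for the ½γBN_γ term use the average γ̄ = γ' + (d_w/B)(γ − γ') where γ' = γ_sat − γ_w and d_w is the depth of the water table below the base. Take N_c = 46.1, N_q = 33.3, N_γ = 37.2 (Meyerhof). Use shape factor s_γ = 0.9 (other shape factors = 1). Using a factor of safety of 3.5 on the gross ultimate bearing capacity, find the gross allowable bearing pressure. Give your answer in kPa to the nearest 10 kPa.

q_all ≈ 240 kPa

Overburden at base level: q = 17.4 × 0.5 = 8.7 kPa.
The water table is 1.29 m below the base (< B = 2.39 m), so the ½γBN_γ term uses γ̄ = γ' + (d_w/B)(γ − γ') = 9.49 + (1.29/2.39)(17.4 − 9.49) = 13.759 kN/m³.
Surcharge term q·N_q = 8.7 × 33.3 = 289.71 kPa; self-weight term 0.5·γ·B·N_γ·s_γ = 0.5 × 13.759 × 2.39 × 37.2 × 0.9 = 550.49 kPa.
q_ult = 289.71 + 550.49 = 840.2 kPa.
q_all = 840.2 / 3.5 = 240.06 kPa.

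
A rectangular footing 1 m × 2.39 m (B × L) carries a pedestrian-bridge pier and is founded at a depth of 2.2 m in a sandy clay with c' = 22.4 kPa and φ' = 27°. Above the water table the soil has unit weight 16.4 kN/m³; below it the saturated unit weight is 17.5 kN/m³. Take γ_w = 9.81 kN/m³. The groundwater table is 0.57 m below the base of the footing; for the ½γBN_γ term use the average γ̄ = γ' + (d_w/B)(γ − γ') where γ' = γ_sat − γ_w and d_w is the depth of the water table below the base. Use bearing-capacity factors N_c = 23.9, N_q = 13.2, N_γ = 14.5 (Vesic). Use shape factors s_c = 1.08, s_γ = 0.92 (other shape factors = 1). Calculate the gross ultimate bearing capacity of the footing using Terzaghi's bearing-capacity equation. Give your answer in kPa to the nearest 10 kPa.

q_ult ≈ 1140 kPa

q = γ·D_f = 16.4 × 2.2 = 36.08 kPa.
γ' = 7.69 kN/m³; averaging over the depth B below the base, γ̄ = γ' + (d_w/B)(γ − γ') = 12.655 kN/m³.
c·N_c·s_c = 22.4 × 23.9 × 1.08 = 578.19 kPa
q·N_q = 36.08 × 13.2 = 476.26 kPa
0.5·γ·B·N_γ·s_γ = 0.5 × 12.655 × 1 × 14.5 × 0.92 = 84.407 kPa
q_ult = 578.19 + 476.26 + 84.407 = 1138.9 kPa.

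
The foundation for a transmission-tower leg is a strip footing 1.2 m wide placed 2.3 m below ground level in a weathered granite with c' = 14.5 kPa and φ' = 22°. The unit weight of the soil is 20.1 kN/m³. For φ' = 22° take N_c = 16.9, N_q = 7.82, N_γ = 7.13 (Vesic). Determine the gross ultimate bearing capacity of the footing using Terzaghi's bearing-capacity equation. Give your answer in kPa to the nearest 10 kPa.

q = γ·D_f = 20.1 × 2.3 = 46.23 kPa.
c·N_c = 14.5 × 16.9 = 245.05 kPa
q·N_q = 46.23 × 7.82 = 361.52 kPa
0.5·γ·B·N_γ = 0.5 × 20.1 × 1.2 × 7.13 = 85.988 kPa
q_ult = 245.05 + 361.52 + 85.988 = 692.56 kPa.

q_ult ≈ 690 kPa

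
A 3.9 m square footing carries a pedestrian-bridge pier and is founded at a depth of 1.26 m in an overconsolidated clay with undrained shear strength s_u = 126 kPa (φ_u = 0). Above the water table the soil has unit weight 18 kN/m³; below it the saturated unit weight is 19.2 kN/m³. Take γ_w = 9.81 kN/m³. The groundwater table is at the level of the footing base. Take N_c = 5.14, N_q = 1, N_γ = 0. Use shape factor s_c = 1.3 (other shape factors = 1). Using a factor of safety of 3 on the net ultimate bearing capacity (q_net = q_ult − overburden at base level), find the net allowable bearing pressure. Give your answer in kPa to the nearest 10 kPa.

Effective surcharge at the founding depth q = γ·D_f = 18 × 1.26 = 22.68 kPa.
q_ult = c·N_c·s_c + q·N_q
     = 126 × 5.14 × 1.3 + 22.68 × 1
     = 841.93 + 22.68 = 864.61 kPa.
q_net = 864.61 − 22.68 = 841.93 kPa.
q_all(net) = 841.93 / 3 = 280.64 kPa.

q_all(net) ≈ 280 kPa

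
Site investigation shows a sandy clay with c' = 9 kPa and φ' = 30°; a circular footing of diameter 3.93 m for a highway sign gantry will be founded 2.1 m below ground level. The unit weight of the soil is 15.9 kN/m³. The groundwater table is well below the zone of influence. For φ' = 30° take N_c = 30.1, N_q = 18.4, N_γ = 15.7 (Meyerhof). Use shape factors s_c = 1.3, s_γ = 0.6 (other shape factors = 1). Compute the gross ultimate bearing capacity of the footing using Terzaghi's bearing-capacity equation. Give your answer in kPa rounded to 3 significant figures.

q_ult ≈ 1260 kPa

Effective surcharge at the founding depth q = γ·D_f = 15.9 × 2.1 = 33.39 kPa.
q_ult = c·N_c·s_c + q·N_q + 0.5·γ·B·N_γ·s_γ
     = 9 × 30.1 × 1.3 + 33.39 × 18.4 + 0.5 × 15.9 × 3.93 × 15.7 × 0.6
     = 352.17 + 614.38 + 294.31 = 1260.9 kPa.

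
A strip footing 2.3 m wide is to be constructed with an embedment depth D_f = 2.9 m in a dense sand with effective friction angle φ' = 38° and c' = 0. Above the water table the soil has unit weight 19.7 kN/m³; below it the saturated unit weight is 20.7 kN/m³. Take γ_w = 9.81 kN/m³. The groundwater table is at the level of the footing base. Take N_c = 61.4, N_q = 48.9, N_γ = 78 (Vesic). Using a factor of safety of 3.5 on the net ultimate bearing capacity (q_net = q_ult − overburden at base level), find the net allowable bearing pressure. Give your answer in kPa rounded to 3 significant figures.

q_all(net) ≈ 1060 kPa

q = γ·D_f = 19.7 × 2.9 = 57.13 kPa.
For the ½γBN_γ term take γ' = 20.7 − 9.81 = 10.89 kN/m³ (soil below base is submerged).
q·N_q = 57.13 × 48.9 = 2793.7 kPa
0.5·γ·B·N_γ = 0.5 × 10.89 × 2.3 × 78 = 976.83 kPa
q_ult = 2793.7 + 976.83 = 3770.5 kPa.
q_net = 3770.5 − 57.13 = 3713.4 kPa.
q_all(net) = 3713.4 / 3.5 = 1061 kPa.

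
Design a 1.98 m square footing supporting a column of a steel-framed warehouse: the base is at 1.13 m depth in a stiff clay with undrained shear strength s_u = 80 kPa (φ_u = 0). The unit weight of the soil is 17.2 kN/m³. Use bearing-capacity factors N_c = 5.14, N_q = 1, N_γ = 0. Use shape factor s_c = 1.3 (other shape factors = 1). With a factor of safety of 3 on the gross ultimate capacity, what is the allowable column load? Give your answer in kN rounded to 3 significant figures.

Overburden at base level: q = 17.2 × 1.13 = 19.436 kPa.
Cohesion term c·N_c·s_c = 80 × 5.14 × 1.3 = 534.56 kPa; surcharge term q·N_q = 19.436 × 1 = 19.436 kPa.
q_ult = 534.56 + 19.436 = 554 kPa.
Gross allowable pressure q_all = 554 / 3 = 184.67 kPa.
Footing area = 3.9204 m², so allowable column load = 184.67 × 3.9204 = 723.96 kN.

P_all ≈ 724 kN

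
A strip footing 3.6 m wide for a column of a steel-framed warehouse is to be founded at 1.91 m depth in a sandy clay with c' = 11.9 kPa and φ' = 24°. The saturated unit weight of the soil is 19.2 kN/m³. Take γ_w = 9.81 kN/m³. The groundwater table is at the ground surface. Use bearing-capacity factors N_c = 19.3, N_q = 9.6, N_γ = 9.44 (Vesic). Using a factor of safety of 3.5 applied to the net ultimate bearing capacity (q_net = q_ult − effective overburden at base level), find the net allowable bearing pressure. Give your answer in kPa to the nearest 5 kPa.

Water table at ground surface, so effective unit weight γ' = 19.2 − 9.81 = 9.39 kN/m³ is used throughout; overburden q = 9.39 × 1.91 = 17.935 kPa; the same γ' applies in the ½γBN_γ term.
Cohesion term c·N_c = 11.9 × 19.3 = 229.67 kPa; surcharge term q·N_q = 17.935 × 9.6 = 172.18 kPa; self-weight term 0.5·γ·B·N_γ = 0.5 × 9.39 × 3.6 × 9.44 = 159.55 kPa.
q_ult = 229.67 + 172.18 + 159.55 = 561.4 kPa.
Net ultimate: q_net = 561.4 − 17.935 = 543.47 kPa.
q_all(net) = 543.47 / 3.5 = 155.28 kPa.

q_all(net) ≈ 155 kPa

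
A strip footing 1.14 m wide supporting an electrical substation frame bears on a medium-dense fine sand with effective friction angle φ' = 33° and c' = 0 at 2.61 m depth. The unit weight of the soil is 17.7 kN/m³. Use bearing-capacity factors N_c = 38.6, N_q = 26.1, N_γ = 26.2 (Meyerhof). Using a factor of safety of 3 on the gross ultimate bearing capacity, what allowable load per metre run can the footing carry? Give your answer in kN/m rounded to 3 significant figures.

≈ 559 kN/m

Overburden at base level: q = 17.7 × 2.61 = 46.197 kPa.
Surcharge term q·N_q = 46.197 × 26.1 = 1205.7 kPa; self-weight term 0.5·γ·B·N_γ = 0.5 × 17.7 × 1.14 × 26.2 = 264.33 kPa.
q_ult = 1205.7 + 264.33 = 1470.1 kPa.
Gross allowable pressure q_all = 1470.1 / 3 = 490.02 kPa.
Allowable wall load = q_all × B = 490.02 × 1.14 = 558.63 kN per metre run.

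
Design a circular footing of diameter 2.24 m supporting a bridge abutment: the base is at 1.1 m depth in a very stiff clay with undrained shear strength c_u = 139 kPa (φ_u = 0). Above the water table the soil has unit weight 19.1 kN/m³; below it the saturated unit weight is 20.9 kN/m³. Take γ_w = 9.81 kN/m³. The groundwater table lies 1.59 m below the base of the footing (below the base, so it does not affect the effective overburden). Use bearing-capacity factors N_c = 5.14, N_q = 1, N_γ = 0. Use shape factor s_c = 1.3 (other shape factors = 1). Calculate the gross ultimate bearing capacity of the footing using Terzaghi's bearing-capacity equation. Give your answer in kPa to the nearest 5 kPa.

Overburden at base level: q = 19.1 × 1.1 = 21.01 kPa.
Cohesion term c·N_c·s_c = 139 × 5.14 × 1.3 = 928.8 kPa; surcharge term q·N_q = 21.01 × 1 = 21.01 kPa.
q_ult = 928.8 + 21.01 = 949.81 kPa.

q_ult ≈ 950 kPa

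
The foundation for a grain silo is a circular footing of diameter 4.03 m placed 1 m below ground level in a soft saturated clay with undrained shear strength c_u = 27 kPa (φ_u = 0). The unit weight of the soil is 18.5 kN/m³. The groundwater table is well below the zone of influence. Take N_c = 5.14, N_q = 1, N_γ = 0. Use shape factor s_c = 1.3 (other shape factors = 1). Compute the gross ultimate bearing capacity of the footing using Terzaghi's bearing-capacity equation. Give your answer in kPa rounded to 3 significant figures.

q_ult ≈ 199 kPa

Overburden at base level: q = 18.5 × 1 = 18.5 kPa.
Cohesion term c·N_c·s_c = 27 × 5.14 × 1.3 = 180.41 kPa; surcharge term q·N_q = 18.5 × 1 = 18.5 kPa.
q_ult = 180.41 + 18.5 = 198.91 kPa.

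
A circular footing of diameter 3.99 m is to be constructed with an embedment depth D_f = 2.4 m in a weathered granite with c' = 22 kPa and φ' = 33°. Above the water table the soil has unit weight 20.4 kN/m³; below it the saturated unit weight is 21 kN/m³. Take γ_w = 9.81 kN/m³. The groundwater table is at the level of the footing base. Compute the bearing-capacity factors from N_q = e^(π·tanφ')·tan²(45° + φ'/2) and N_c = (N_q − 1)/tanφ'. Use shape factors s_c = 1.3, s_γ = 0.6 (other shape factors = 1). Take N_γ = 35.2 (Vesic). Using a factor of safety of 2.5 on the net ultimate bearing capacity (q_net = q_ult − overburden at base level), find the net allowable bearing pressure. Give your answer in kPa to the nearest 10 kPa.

q_all(net) ≈ 1120 kPa

N_q = e^(π·tan33°)·tan²(61.5°) = 26.09; N_c = (N_q − 1)/tanφ' = 38.64.
q = γ·D_f = 20.4 × 2.4 = 48.96 kPa.
For the ½γBN_γ term take γ' = 21 − 9.81 = 11.19 kN/m³ (soil below base is submerged).
c·N_c·s_c = 22 × 38.638 × 1.3 = 1105.1 kPa
q·N_q = 48.96 × 26.092 = 1277.5 kPa
0.5·γ·B·N_γ·s_γ = 0.5 × 11.19 × 3.99 × 35.2 × 0.6 = 471.48 kPa
q_ult = 1105.1 + 1277.5 + 471.48 = 2854 kPa.
q_net = 2854 − 48.96 = 2805 kPa.
q_all(net) = 2805 / 2.5 = 1122 kPa.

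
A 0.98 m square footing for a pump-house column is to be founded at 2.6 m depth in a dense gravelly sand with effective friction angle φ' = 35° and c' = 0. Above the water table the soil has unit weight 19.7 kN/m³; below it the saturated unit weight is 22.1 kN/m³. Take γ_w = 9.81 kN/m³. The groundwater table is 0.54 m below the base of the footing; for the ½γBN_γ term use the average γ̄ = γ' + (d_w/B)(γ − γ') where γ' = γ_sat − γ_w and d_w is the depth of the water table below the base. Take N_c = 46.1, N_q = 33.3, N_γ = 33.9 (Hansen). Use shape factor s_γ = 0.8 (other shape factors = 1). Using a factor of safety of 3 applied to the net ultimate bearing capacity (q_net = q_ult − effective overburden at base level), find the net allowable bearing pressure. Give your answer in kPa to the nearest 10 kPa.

q_all(net) ≈ 620 kPa

q = γ·D_f = 19.7 × 2.6 = 51.22 kPa.
γ' = 12.29 kN/m³; averaging over the depth B below the base, γ̄ = γ' + (d_w/B)(γ − γ') = 16.373 kN/m³.
q·N_q = 51.22 × 33.3 = 1705.6 kPa
0.5·γ·B·N_γ·s_γ = 0.5 × 16.373 × 0.98 × 33.9 × 0.8 = 217.58 kPa
q_ult = 1705.6 + 217.58 = 1923.2 kPa.
Net ultimate: q_net = 1923.2 − 51.22 = 1872 kPa.
q_all(net) = 1872 / 3 = 623.99 kPa.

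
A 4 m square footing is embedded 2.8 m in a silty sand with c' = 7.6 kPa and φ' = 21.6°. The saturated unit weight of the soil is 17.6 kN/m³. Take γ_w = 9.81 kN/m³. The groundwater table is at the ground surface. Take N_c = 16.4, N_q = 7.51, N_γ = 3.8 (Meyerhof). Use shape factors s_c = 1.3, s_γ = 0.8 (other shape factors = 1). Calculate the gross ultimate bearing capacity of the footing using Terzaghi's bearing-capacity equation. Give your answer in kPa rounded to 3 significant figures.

q_ult ≈ 373 kPa

With the water table at the surface the whole profile is submerged: γ' = 17.6 − 9.81 = 7.79 kN/m³, so q = γ'·D_f = 21.812 kPa; the same γ' applies in the ½γBN_γ term.
q_ult = c·N_c·s_c + q·N_q + 0.5·γ·B·N_γ·s_γ
     = 7.6 × 16.4 × 1.3 + 21.812 × 7.51 + 0.5 × 7.79 × 4 × 3.8 × 0.8
     = 162.03 + 163.81 + 47.363 = 373.2 kPa.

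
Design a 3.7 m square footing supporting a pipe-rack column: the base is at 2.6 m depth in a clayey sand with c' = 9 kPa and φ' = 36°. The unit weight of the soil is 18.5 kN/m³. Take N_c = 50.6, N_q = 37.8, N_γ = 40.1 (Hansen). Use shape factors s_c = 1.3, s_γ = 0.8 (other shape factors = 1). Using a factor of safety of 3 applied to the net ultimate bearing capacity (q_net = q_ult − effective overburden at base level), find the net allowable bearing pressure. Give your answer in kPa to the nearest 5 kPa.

q_all(net) ≈ 1155 kPa

q = γ·D_f = 18.5 × 2.6 = 48.1 kPa.
c·N_c·s_c = 9 × 50.6 × 1.3 = 592.02 kPa
q·N_q = 48.1 × 37.8 = 1818.2 kPa
0.5·γ·B·N_γ·s_γ = 0.5 × 18.5 × 3.7 × 40.1 × 0.8 = 1097.9 kPa
q_ult = 592.02 + 1818.2 + 1097.9 = 3508.1 kPa.
Net ultimate: q_net = 3508.1 − 48.1 = 3460 kPa.
q_all(net) = 3460 / 3 = 1153.3 kPa.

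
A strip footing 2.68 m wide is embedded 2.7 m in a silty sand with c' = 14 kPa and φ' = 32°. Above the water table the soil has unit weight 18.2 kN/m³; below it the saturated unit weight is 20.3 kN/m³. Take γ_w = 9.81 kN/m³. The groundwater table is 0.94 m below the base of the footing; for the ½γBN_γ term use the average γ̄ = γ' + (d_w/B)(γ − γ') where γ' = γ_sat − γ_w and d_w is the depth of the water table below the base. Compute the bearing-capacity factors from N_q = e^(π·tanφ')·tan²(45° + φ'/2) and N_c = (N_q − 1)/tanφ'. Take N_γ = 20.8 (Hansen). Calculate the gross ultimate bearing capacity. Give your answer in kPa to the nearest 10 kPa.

q_ult ≈ 2000 kPa

tan32° = 0.6249, so N_q = e^(π×0.6249)·tan²(61°) = 7.121 × 3.255 = 23.18.
N_c = (23.18 − 1)/tan32° = 35.49.
Overburden at base level: q = 18.2 × 2.7 = 49.14 kPa.
The water table is 0.94 m below the base (< B = 2.68 m), so the ½γBN_γ term uses γ̄ = γ' + (d_w/B)(γ − γ') = 10.49 + (0.94/2.68)(18.2 − 10.49) = 13.194 kN/m³.
Cohesion term c·N_c = 14 × 35.49 = 496.86 kPa; surcharge term q·N_q = 49.14 × 23.177 = 1138.9 kPa; self-weight term 0.5·γ·B·N_γ = 0.5 × 13.194 × 2.68 × 20.8 = 367.75 kPa.
q_ult = 496.86 + 1138.9 + 367.75 = 2003.5 kPa.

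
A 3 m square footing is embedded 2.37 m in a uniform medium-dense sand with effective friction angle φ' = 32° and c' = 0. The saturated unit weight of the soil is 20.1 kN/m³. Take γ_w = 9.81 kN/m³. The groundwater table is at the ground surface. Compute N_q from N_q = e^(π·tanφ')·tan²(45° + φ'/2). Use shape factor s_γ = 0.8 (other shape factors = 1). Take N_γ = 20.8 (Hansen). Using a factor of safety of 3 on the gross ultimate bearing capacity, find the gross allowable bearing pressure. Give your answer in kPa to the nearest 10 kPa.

N_q = e^(π·tan32°)·tan²(61°) = 23.18.
With the water table at the surface the whole profile is submerged: γ' = 20.1 − 9.81 = 10.29 kN/m³, so q = γ'·D_f = 24.387 kPa; the same γ' applies in the ½γBN_γ term.
q_ult = q·N_q + 0.5·γ·B·N_γ·s_γ
     = 24.387 × 23.177 + 0.5 × 10.29 × 3 × 20.8 × 0.8
     = 565.22 + 256.84 = 822.06 kPa.
q_all = 822.06 / 3 = 274.02 kPa.

q_all ≈ 270 kPa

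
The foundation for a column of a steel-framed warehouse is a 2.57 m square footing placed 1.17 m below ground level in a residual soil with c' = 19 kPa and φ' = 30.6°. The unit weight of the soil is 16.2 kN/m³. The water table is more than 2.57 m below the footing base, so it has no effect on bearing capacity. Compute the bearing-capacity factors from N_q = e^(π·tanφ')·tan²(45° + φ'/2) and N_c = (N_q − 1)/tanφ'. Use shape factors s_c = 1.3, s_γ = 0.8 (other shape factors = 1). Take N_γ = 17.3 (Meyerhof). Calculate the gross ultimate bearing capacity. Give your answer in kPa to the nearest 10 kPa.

tan30.6° = 0.5914, so N_q = e^(π×0.5914)·tan²(60.3°) = 6.41 × 3.074 = 19.7.
N_c = (19.7 − 1)/tan30.6° = 31.63.
q = γ·D_f = 16.2 × 1.17 = 18.954 kPa.
c·N_c·s_c = 19 × 31.626 × 1.3 = 781.16 kPa
q·N_q = 18.954 × 19.704 = 373.46 kPa
0.5·γ·B·N_γ·s_γ = 0.5 × 16.2 × 2.57 × 17.3 × 0.8 = 288.11 kPa
q_ult = 781.16 + 373.46 + 288.11 = 1442.7 kPa.

q_ult ≈ 1440 kPa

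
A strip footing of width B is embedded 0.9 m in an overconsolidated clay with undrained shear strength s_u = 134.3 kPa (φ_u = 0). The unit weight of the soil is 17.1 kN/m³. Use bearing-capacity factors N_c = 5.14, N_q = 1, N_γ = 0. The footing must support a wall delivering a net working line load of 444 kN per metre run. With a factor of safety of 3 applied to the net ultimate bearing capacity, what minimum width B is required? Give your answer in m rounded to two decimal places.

Effective surcharge at the founding depth q = γ·D_f = 17.1 × 0.9 = 15.39 kPa.
q_ult = c·N_c + q·N_q
     = 134.3 × 5.14 + 15.39 × 1
     = 690.3 + 15.39 = 705.69 kPa.
For φ = 0 the ½γBN_γ term vanishes, so q_ult is independent of B. q_net = 705.69 − 15.39 = 690.3 kPa; q_all(net) = 690.3/3 = 230.1 kPa.
Required width B = w / q_all(net) = 444 / 230.1 = 1.93 m.

B = 1.93 m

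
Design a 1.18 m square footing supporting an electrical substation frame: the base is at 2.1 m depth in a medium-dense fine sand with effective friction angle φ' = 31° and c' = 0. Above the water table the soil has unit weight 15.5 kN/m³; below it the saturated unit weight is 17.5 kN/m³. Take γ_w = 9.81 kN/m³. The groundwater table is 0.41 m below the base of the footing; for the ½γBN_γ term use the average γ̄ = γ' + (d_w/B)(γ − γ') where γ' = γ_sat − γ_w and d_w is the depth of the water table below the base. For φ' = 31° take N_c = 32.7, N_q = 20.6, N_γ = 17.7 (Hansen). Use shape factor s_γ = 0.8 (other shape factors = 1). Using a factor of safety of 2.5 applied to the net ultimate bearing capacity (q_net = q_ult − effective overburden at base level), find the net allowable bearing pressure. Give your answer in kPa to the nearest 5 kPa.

q = γ·D_f = 15.5 × 2.1 = 32.55 kPa.
γ' = 7.69 kN/m³; averaging over the depth B below the base, γ̄ = γ' + (d_w/B)(γ − γ') = 10.404 kN/m³.
q·N_q = 32.55 × 20.6 = 670.53 kPa
0.5·γ·B·N_γ·s_γ = 0.5 × 10.404 × 1.18 × 17.7 × 0.8 = 86.916 kPa
q_ult = 670.53 + 86.916 = 757.45 kPa.
Net ultimate: q_net = 757.45 − 32.55 = 724.9 kPa.
q_all(net) = 724.9 / 2.5 = 289.96 kPa.

q_all(net) ≈ 290 kPa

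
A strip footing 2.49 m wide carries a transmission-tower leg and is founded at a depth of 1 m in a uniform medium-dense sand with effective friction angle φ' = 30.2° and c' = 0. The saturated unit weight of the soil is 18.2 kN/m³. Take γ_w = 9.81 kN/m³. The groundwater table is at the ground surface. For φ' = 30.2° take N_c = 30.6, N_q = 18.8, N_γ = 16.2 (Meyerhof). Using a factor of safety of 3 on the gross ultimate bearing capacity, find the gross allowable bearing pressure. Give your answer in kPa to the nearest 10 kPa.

γ' = 18.2 − 9.81 = 8.39 kN/m³ (submerged throughout). q = 8.39 × 1 = 8.39 kPa; the same γ' applies in the ½γBN_γ term.
q·N_q = 8.39 × 18.8 = 157.73 kPa
0.5·γ·B·N_γ = 0.5 × 8.39 × 2.49 × 16.2 = 169.22 kPa
q_ult = 157.73 + 169.22 = 326.95 kPa.
q_all = 326.95 / 3 = 108.98 kPa.

q_all ≈ 110 kPa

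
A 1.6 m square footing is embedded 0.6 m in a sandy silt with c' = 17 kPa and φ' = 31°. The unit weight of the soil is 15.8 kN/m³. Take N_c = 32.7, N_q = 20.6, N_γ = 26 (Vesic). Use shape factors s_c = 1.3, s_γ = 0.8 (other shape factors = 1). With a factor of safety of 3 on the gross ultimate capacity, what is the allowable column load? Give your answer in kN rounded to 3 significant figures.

P_all ≈ 1010 kN

Effective surcharge at the founding depth q = γ·D_f = 15.8 × 0.6 = 9.48 kPa.
q_ult = c·N_c·s_c + q·N_q + 0.5·γ·B·N_γ·s_γ
     = 17 × 32.7 × 1.3 + 9.48 × 20.6 + 0.5 × 15.8 × 1.6 × 26 × 0.8
     = 722.67 + 195.29 + 262.91 = 1180.9 kPa.
Gross allowable pressure q_all = 1180.9 / 3 = 393.62 kPa.
Footing area = 2.56 m², so allowable column load = 393.62 × 2.56 = 1007.7 kN.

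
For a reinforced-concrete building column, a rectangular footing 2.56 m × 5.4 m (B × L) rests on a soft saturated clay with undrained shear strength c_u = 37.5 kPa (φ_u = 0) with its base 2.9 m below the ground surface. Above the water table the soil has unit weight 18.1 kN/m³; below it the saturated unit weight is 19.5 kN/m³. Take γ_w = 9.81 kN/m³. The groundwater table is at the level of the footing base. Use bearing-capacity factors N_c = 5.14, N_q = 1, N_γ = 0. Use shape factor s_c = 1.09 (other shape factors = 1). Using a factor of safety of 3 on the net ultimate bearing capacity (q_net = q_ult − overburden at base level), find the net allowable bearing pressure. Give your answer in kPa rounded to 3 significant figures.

q_all(net) ≈ 70 kPa

Overburden at base level: q = 18.1 × 2.9 = 52.49 kPa.
Cohesion term c·N_c·s_c = 37.5 × 5.14 × 1.09 = 210.1 kPa; surcharge term q·N_q = 52.49 × 1 = 52.49 kPa.
q_ult = 210.1 + 52.49 = 262.59 kPa.
q_net = 262.59 − 52.49 = 210.1 kPa.
q_all(net) = 210.1 / 3 = 70.033 kPa.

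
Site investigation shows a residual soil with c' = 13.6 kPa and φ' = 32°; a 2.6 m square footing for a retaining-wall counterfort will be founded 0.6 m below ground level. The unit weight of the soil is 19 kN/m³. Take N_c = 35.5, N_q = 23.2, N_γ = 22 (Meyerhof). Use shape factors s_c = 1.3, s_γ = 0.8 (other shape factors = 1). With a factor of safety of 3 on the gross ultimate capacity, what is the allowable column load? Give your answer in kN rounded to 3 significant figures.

P_all ≈ 2990 kN

Effective surcharge at the founding depth q = γ·D_f = 19 × 0.6 = 11.4 kPa.
q_ult = c·N_c·s_c + q·N_q + 0.5·γ·B·N_γ·s_γ
     = 13.6 × 35.5 × 1.3 + 11.4 × 23.2 + 0.5 × 19 × 2.6 × 22 × 0.8
     = 627.64 + 264.48 + 434.72 = 1326.8 kPa.
Gross allowable pressure q_all = 1326.8 / 3 = 442.28 kPa.
Footing area = 6.76 m², so allowable column load = 442.28 × 6.76 = 2989.8 kN.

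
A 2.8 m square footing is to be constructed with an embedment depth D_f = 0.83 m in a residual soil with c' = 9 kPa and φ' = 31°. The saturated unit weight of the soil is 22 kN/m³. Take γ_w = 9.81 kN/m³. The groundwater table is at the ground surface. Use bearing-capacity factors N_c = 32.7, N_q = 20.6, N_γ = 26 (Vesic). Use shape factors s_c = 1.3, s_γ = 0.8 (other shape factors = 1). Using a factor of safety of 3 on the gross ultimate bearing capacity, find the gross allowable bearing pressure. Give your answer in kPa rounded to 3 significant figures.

Water table at ground surface, so effective unit weight γ' = 22 − 9.81 = 12.19 kN/m³ is used throughout; overburden q = 12.19 × 0.83 = 10.118 kPa; the same γ' applies in the ½γBN_γ term.
Cohesion term c·N_c·s_c = 9 × 32.7 × 1.3 = 382.59 kPa; surcharge term q·N_q = 10.118 × 20.6 = 208.42 kPa; self-weight term 0.5·γ·B·N_γ·s_γ = 0.5 × 12.19 × 2.8 × 26 × 0.8 = 354.97 kPa.
q_ult = 382.59 + 208.42 + 354.97 = 945.99 kPa.
q_all = 945.99 / 3 = 315.33 kPa.

q_all ≈ 315 kPa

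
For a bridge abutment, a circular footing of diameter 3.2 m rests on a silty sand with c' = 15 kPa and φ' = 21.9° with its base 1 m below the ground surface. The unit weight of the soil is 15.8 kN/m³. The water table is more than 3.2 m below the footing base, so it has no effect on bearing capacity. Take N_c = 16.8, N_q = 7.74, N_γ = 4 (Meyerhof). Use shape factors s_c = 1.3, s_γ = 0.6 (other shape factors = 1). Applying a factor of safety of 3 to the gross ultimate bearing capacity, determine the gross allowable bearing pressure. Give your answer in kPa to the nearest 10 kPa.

q_all ≈ 170 kPa

Overburden at base level: q = 15.8 × 1 = 15.8 kPa.
Cohesion term c·N_c·s_c = 15 × 16.8 × 1.3 = 327.6 kPa; surcharge term q·N_q = 15.8 × 7.74 = 122.29 kPa; self-weight term 0.5·γ·B·N_γ·s_γ = 0.5 × 15.8 × 3.2 × 4 × 0.6 = 60.672 kPa.
q_ult = 327.6 + 122.29 + 60.672 = 510.56 kPa.
q_all = q_ult / FS = 510.56 / 3 = 170.19 kPa.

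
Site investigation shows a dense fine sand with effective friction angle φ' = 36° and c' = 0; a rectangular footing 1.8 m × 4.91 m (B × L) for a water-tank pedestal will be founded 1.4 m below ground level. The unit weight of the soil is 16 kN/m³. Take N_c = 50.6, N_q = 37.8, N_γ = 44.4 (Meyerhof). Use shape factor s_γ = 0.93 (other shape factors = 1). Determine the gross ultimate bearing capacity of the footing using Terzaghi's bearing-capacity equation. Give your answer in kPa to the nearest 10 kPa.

q_ult ≈ 1440 kPa

q = γ·D_f = 16 × 1.4 = 22.4 kPa.
q·N_q = 22.4 × 37.8 = 846.72 kPa
0.5·γ·B·N_γ·s_γ = 0.5 × 16 × 1.8 × 44.4 × 0.93 = 594.6 kPa
q_ult = 846.72 + 594.6 = 1441.3 kPa.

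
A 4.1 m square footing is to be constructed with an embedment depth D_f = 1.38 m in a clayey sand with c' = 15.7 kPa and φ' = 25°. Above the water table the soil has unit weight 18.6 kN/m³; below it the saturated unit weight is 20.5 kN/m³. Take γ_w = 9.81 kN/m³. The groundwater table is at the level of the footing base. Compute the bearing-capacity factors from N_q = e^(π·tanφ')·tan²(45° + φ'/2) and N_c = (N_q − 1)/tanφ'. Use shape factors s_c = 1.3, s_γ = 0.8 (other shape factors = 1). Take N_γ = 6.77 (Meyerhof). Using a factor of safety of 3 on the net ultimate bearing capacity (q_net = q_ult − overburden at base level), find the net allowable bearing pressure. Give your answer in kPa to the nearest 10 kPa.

N_q = e^(π·tan25°)·tan²(57.5°) = 10.66; N_c = (N_q − 1)/tanφ' = 20.72.
Effective surcharge at the founding depth q = γ·D_f = 18.6 × 1.38 = 25.668 kPa.
The water table coincides with the base, so in the self-weight term γ → γ' = 10.69 kN/m³.
q_ult = c·N_c·s_c + q·N_q + 0.5·γ·B·N_γ·s_γ
     = 15.7 × 20.721 × 1.3 + 25.668 × 10.662 + 0.5 × 10.69 × 4.1 × 6.77 × 0.8
     = 422.91 + 273.68 + 118.69 = 815.27 kPa.
q_net = 815.27 − 25.668 = 789.6 kPa.
q_all(net) = 789.6 / 3 = 263.2 kPa.

q_all(net) ≈ 260 kPa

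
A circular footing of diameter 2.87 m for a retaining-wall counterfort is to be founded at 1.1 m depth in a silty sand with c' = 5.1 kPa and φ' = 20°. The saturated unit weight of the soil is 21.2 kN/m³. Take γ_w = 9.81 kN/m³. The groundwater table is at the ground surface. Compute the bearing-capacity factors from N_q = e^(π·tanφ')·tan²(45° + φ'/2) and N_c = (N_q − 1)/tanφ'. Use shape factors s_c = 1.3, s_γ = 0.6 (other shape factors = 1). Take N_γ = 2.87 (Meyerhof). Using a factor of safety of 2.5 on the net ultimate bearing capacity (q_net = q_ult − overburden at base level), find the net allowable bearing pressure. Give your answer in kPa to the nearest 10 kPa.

N_q = e^(π·tan20°)·tan²(55°) = 6.4; N_c = (N_q − 1)/tanφ' = 14.83.
γ' = 21.2 − 9.81 = 11.39 kN/m³ (submerged throughout). q = 11.39 × 1.1 = 12.529 kPa; the same γ' applies in the ½γBN_γ term.
c·N_c·s_c = 5.1 × 14.835 × 1.3 = 98.354 kPa
q·N_q = 12.529 × 6.3994 = 80.178 kPa
0.5·γ·B·N_γ·s_γ = 0.5 × 11.39 × 2.87 × 2.87 × 0.6 = 28.145 kPa
q_ult = 98.354 + 80.178 + 28.145 = 206.68 kPa.
q_net = 206.68 − 12.529 = 194.15 kPa.
q_all(net) = 194.15 / 2.5 = 77.659 kPa.

q_all(net) ≈ 80 kPa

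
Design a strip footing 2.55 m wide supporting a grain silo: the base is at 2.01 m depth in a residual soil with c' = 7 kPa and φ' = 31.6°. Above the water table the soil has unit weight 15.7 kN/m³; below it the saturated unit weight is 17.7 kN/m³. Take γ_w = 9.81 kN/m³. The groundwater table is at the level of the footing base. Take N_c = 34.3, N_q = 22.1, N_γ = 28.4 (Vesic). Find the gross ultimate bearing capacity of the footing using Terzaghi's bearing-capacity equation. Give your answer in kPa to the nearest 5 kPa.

Overburden at base level: q = 15.7 × 2.01 = 31.557 kPa.
Below the base the soil is submerged, so the ½γBN_γ term uses γ' = 17.7 − 9.81 = 7.89 kN/m³.
Cohesion term c·N_c = 7 × 34.3 = 240.1 kPa; surcharge term q·N_q = 31.557 × 22.1 = 697.41 kPa; self-weight term 0.5·γ·B·N_γ = 0.5 × 7.89 × 2.55 × 28.4 = 285.7 kPa.
q_ult = 240.1 + 697.41 + 285.7 = 1223.2 kPa.

q_ult ≈ 1225 kPa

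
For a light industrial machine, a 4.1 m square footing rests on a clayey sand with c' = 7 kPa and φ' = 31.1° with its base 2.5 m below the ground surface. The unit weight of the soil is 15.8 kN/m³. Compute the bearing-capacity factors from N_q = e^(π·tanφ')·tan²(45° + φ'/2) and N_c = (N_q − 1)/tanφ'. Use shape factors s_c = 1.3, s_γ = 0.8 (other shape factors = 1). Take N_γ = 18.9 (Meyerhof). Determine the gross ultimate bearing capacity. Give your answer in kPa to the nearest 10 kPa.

tan31.1° = 0.6032, so N_q = e^(π×0.6032)·tan²(60.55°) = 6.653 × 3.137 = 20.87.
N_c = (20.87 − 1)/tan31.1° = 32.94.
Effective surcharge at the founding depth q = γ·D_f = 15.8 × 2.5 = 39.5 kPa.
q_ult = c·N_c·s_c + q·N_q + 0.5·γ·B·N_γ·s_γ
     = 7 × 32.939 × 1.3 + 39.5 × 20.87 + 0.5 × 15.8 × 4.1 × 18.9 × 0.8
     = 299.75 + 824.38 + 489.74 = 1613.9 kPa.

q_ult ≈ 1610 kPa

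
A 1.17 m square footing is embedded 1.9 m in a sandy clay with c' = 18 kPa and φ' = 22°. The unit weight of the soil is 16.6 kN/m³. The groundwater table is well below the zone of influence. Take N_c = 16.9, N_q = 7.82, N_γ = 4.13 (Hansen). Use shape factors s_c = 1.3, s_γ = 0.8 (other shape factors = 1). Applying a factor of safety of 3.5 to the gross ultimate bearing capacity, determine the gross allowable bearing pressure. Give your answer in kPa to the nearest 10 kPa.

q_all ≈ 190 kPa

Effective surcharge at the founding depth q = γ·D_f = 16.6 × 1.9 = 31.54 kPa.
q_ult = c·N_c·s_c + q·N_q + 0.5·γ·B·N_γ·s_γ
     = 18 × 16.9 × 1.3 + 31.54 × 7.82 + 0.5 × 16.6 × 1.17 × 4.13 × 0.8
     = 395.46 + 246.64 + 32.085 = 674.19 kPa.
q_all = q_ult / FS = 674.19 / 3.5 = 192.63 kPa.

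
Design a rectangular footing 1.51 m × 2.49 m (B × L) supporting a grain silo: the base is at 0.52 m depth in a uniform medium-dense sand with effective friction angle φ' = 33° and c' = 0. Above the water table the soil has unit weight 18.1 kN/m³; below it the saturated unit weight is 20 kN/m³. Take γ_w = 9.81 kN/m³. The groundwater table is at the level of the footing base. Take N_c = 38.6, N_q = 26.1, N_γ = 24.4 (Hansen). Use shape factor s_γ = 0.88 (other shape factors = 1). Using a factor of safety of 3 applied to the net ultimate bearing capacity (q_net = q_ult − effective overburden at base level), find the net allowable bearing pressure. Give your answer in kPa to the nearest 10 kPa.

q_all(net) ≈ 130 kPa

Effective surcharge at the founding depth q = γ·D_f = 18.1 × 0.52 = 9.412 kPa.
The water table coincides with the base, so in the self-weight term γ → γ' = 10.19 kN/m³.
q_ult = q·N_q + 0.5·γ·B·N_γ·s_γ
     = 9.412 × 26.1 + 0.5 × 10.19 × 1.51 × 24.4 × 0.88
     = 245.65 + 165.19 = 410.85 kPa.
Net ultimate: q_net = 410.85 − 9.412 = 401.43 kPa.
q_all(net) = 401.43 / 3 = 133.81 kPa.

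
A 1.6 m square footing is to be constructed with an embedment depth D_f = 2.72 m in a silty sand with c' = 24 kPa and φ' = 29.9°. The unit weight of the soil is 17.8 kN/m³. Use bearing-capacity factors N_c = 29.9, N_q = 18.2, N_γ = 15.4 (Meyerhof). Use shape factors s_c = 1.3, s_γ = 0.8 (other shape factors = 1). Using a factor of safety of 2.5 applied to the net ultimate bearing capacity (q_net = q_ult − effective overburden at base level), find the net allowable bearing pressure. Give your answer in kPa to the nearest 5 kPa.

q = γ·D_f = 17.8 × 2.72 = 48.416 kPa.
c·N_c·s_c = 24 × 29.9 × 1.3 = 932.88 kPa
q·N_q = 48.416 × 18.2 = 881.17 kPa
0.5·γ·B·N_γ·s_γ = 0.5 × 17.8 × 1.6 × 15.4 × 0.8 = 175.44 kPa
q_ult = 932.88 + 881.17 + 175.44 = 1989.5 kPa.
Net ultimate: q_net = 1989.5 − 48.416 = 1941.1 kPa.
q_all(net) = 1941.1 / 2.5 = 776.43 kPa.

q_all(net) ≈ 775 kPa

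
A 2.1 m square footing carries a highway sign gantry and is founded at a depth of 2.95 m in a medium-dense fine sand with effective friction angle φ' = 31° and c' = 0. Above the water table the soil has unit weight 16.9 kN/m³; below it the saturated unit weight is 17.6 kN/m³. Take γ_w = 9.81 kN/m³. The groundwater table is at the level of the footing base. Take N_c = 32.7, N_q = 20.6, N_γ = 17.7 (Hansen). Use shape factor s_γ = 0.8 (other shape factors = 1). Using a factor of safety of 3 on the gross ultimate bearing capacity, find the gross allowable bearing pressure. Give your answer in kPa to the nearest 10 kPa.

q_all ≈ 380 kPa

Overburden at base level: q = 16.9 × 2.95 = 49.855 kPa.
Below the base the soil is submerged, so the ½γBN_γ term uses γ' = 17.6 − 9.81 = 7.79 kN/m³.
Surcharge term q·N_q = 49.855 × 20.6 = 1027 kPa; self-weight term 0.5·γ·B·N_γ·s_γ = 0.5 × 7.79 × 2.1 × 17.7 × 0.8 = 115.82 kPa.
q_ult = 1027 + 115.82 = 1142.8 kPa.
q_all = 1142.8 / 3 = 380.94 kPa.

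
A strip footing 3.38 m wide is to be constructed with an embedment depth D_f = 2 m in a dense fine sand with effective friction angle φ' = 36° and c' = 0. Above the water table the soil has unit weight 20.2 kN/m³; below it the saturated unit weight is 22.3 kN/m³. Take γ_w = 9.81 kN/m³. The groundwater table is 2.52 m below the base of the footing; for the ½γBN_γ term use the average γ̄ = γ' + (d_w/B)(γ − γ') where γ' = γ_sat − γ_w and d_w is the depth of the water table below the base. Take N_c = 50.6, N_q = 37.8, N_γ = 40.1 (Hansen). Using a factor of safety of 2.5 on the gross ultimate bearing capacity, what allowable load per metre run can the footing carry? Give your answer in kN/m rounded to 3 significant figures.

≈ 3740 kN/m

Effective surcharge at the founding depth q = γ·D_f = 20.2 × 2 = 40.4 kPa.
With d_w = 2.52 m < B, γ̄ = 12.49 + (2.52/3.38) × (20.2 − 12.49) = 18.238 kN/m³.
q_ult = q·N_q + 0.5·γ·B·N_γ
     = 40.4 × 37.8 + 0.5 × 18.238 × 3.38 × 40.1
     = 1527.1 + 1236 = 2763.1 kPa.
Gross allowable pressure q_all = 2763.1 / 2.5 = 1105.2 kPa.
Allowable wall load = q_all × B = 1105.2 × 3.38 = 3735.7 kN per metre run.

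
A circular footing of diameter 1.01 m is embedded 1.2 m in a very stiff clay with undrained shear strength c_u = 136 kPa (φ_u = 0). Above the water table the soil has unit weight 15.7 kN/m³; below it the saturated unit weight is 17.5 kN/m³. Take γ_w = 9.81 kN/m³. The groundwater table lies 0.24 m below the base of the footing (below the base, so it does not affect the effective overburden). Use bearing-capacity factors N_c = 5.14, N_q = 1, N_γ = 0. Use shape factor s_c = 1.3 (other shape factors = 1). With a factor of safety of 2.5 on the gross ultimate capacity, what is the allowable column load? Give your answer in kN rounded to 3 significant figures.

Effective surcharge at the founding depth q = γ·D_f = 15.7 × 1.2 = 18.84 kPa.
q_ult = c·N_c·s_c + q·N_q
     = 136 × 5.14 × 1.3 + 18.84 × 1
     = 908.75 + 18.84 = 927.59 kPa.
Gross allowable pressure q_all = 927.59 / 2.5 = 371.04 kPa.
Footing area = 0.8012 m², so allowable column load = 371.04 × 0.8012 = 297.27 kN.

P_all ≈ 297 kN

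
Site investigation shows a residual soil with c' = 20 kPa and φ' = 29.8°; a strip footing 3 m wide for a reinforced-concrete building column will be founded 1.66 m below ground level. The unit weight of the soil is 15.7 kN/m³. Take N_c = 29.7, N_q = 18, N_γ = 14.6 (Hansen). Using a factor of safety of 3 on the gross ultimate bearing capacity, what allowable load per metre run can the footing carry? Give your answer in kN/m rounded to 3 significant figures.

Effective surcharge at the founding depth q = γ·D_f = 15.7 × 1.66 = 26.062 kPa.
q_ult = c·N_c + q·N_q + 0.5·γ·B·N_γ
     = 20 × 29.7 + 26.062 × 18 + 0.5 × 15.7 × 3 × 14.6
     = 594 + 469.12 + 343.83 = 1406.9 kPa.
Gross allowable pressure q_all = 1406.9 / 3 = 468.98 kPa.
Allowable wall load = q_all × B = 468.98 × 3 = 1406.9 kN per metre run.

≈ 1410 kN/m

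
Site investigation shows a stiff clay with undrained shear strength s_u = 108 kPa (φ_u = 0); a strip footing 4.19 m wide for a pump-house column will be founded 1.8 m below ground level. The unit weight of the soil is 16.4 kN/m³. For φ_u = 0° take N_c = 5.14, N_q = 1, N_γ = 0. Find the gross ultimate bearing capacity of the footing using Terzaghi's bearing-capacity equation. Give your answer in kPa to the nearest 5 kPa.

Overburden at base level: q = 16.4 × 1.8 = 29.52 kPa.
Cohesion term c·N_c = 108 × 5.14 = 555.12 kPa; surcharge term q·N_q = 29.52 × 1 = 29.52 kPa.
q_ult = 555.12 + 29.52 = 584.64 kPa.

q_ult ≈ 585 kPa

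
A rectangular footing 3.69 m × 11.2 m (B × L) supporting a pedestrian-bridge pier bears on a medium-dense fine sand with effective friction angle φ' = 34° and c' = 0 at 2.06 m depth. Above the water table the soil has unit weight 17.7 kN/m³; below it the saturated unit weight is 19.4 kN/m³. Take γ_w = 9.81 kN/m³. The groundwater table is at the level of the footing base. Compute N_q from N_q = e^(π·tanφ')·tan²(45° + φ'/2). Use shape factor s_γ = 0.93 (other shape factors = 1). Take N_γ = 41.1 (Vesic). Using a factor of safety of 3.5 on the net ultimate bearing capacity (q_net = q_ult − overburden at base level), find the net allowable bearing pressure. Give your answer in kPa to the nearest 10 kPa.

q_all(net) ≈ 490 kPa

N_q = e^(π·tan34°)·tan²(62°) = 29.44.
q = γ·D_f = 17.7 × 2.06 = 36.462 kPa.
For the ½γBN_γ term take γ' = 19.4 − 9.81 = 9.59 kN/m³ (soil below base is submerged).
q·N_q = 36.462 × 29.44 = 1073.4 kPa
0.5·γ·B·N_γ·s_γ = 0.5 × 9.59 × 3.69 × 41.1 × 0.93 = 676.3 kPa
q_ult = 1073.4 + 676.3 = 1749.7 kPa.
q_net = 1749.7 − 36.462 = 1713.3 kPa.
q_all(net) = 1713.3 / 3.5 = 489.51 kPa.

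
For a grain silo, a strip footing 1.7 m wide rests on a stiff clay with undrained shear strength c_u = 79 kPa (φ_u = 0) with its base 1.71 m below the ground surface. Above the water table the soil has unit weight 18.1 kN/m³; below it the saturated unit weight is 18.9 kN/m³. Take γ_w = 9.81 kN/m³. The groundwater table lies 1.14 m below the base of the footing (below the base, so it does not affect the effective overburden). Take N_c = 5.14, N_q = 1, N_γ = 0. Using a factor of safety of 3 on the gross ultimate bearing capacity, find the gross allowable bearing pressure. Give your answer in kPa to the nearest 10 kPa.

q = γ·D_f = 18.1 × 1.71 = 30.951 kPa.
c·N_c = 79 × 5.14 = 406.06 kPa
q·N_q = 30.951 × 1 = 30.951 kPa
q_ult = 406.06 + 30.951 = 437.01 kPa.
q_all = 437.01 / 3 = 145.67 kPa.

q_all ≈ 150 kPa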